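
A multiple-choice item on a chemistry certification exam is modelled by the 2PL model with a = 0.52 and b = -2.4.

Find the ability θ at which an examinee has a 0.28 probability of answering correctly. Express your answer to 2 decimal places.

-4.22

P(θ) = 1 / (1 + exp(−a(θ − b)))
logit = ln(0.2800/0.7200) = -0.9445
θ = b + logit/(a) = -2.4 + (-0.9445)/0.5200 = -4.2163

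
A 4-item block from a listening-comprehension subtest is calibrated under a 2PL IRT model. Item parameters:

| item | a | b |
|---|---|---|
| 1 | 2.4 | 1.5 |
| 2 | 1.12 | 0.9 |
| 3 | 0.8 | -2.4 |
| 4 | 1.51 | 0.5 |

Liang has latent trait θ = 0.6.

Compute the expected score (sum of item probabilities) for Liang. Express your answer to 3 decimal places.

P(θ) = 1 / (1 + exp(−a(θ − b)))
P_1 = 1/(1+e^{2.1600}) = 0.1034
P_2 = 1/(1+e^{0.3360}) = 0.4168
P_3 = 1/(1+e^{-2.4000}) = 0.9168
P_4 = 1/(1+e^{-0.1510}) = 0.5377
E[score] = 0.1034 + 0.4168 + 0.9168 + 0.5377 = 1.9747

1.975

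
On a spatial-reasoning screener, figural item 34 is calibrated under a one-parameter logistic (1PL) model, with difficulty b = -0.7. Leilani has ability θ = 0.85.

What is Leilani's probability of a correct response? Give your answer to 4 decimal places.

0.8249

P(θ) = 1 / (1 + exp(−(θ − b)))
Exponent: (0.85 − (-0.7)) = 1.5500
1/(1 + e^{-1.5500}) = 0.8249
P = 0.8249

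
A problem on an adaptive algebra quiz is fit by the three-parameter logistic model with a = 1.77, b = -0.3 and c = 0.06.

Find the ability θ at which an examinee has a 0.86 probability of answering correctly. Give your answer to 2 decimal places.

P(θ) = c + (1 − c) · 1 / (1 + exp(−a(θ − b)))
Remove guessing floor: (0.86 − 0.06)/(1 − 0.06) = 0.8511
logit = ln(0.8511/0.1489) = 1.7430
θ = b + logit/(a) = -0.3 + 1.7430/1.7700 = 0.6847

0.68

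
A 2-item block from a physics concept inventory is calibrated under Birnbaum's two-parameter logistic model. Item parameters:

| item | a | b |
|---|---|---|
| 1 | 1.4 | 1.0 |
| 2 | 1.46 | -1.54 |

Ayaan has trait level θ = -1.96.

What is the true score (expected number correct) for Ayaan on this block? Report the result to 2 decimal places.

0.37

P(θ) = 1 / (1 + exp(−a(θ − b)))
P_1 = 1/(1+e^{4.1440}) = 0.0156
P_2 = 1/(1+e^{0.6132}) = 0.3513
E[score] = 0.0156 + 0.3513 = 0.3669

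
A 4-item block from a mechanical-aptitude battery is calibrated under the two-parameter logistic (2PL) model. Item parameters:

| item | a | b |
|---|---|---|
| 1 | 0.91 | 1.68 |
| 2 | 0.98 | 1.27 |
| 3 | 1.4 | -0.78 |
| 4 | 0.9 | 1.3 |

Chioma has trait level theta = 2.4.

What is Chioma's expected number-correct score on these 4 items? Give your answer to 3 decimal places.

P(theta) = 1 / (1 + exp(−a(theta − b)))
P_1 = 1/(1+e^{-0.6552}) = 0.6582
P_2 = 1/(1+e^{-1.1074}) = 0.7516
P_3 = 1/(1+e^{-4.4520}) = 0.9885
P_4 = 1/(1+e^{-0.9900}) = 0.7291
E[score] = 0.6582 + 0.7516 + 0.9885 + 0.7291 = 3.1274

3.127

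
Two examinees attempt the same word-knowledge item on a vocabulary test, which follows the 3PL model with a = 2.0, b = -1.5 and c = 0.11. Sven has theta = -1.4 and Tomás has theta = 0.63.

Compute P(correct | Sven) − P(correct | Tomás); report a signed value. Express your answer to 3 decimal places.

-0.388

P(theta) = c + (1 − c) · 1 / (1 + exp(−a(theta − b)))
P(Sven) = 0.5994  [exponent 0.2000]
P(Tomás) = 0.9876  [exponent 4.2600]
Difference = 0.5994 − 0.9876 = -0.3883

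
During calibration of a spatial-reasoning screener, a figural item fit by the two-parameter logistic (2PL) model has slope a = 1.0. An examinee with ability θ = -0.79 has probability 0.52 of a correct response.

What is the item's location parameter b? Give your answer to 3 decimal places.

P(θ) = 1 / (1 + exp(−a(θ − b)))
logit(0.52) = ln(0.52/0.48) = 0.0800
b = θ − logit/(a) = -0.79 − 0.0800/1.0000 = -0.8700

-0.870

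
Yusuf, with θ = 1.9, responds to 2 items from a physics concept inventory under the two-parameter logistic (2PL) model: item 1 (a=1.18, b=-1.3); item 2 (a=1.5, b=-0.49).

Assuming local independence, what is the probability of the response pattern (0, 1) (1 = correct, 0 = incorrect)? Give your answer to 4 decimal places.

P(θ) = 1 / (1 + exp(−a(θ − b)))
P_1 = 1/(1+e^{-3.7760}) = 0.9776
P_2 = 1/(1+e^{-3.5850}) = 0.9730
L = (1−P_1) × P_2 = 0.0224 × 0.9730 = 0.02180

0.0218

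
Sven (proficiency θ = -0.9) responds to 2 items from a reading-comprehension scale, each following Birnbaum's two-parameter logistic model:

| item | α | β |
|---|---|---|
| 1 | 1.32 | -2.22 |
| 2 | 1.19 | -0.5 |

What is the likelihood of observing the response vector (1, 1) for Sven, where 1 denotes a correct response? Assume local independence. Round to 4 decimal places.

P(θ) = 1 / (1 + exp(−α(θ − β)))
P_1 = 1/(1+e^{-1.7424}) = 0.8510
P_2 = 1/(1+e^{0.4760}) = 0.3832
L = P_1 × P_2 = 0.8510 × 0.3832 = 0.32610

0.3261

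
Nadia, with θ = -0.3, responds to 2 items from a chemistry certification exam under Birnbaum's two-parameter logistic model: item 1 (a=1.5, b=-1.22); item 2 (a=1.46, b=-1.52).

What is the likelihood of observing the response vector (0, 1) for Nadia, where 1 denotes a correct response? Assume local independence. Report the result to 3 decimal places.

P(θ) = 1 / (1 + exp(−a(θ − b)))
P_1 = 1/(1+e^{-1.3800}) = 0.7990
P_2 = 1/(1+e^{-1.7812}) = 0.8558
L = (1−P_1) × P_2 = 0.2010 × 0.8558 = 0.17203

0.172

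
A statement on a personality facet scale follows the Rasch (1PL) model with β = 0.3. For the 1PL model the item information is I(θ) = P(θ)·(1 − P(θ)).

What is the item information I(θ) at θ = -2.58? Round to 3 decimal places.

P = 1/(1+e^{2.8800}) = 0.0532
P(1−P) = 0.0532 × 0.9468 = 0.0503
I = P(1−P) = 0.05033

0.050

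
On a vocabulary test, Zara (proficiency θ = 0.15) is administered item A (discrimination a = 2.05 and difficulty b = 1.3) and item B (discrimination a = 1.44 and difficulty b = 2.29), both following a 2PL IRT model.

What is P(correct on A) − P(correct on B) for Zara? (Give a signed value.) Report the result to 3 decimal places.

0.043

P(θ) = 1 / (1 + exp(−a(θ − b)))
P_A = 0.0865
P_B = 0.0439
P_A − P_B = 0.0426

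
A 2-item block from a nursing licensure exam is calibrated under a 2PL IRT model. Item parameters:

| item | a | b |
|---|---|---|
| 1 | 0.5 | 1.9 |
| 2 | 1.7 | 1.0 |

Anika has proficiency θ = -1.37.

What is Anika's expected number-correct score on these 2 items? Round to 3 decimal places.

P(θ) = 1 / (1 + exp(−a(θ − b)))
P_1 = 1/(1+e^{1.6350}) = 0.1631
P_2 = 1/(1+e^{4.0290}) = 0.0175
E[score] = 0.1631 + 0.0175 = 0.1806

0.181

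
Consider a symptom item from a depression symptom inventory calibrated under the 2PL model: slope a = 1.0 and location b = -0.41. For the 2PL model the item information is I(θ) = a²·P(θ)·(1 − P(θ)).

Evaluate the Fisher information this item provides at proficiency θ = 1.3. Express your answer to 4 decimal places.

P = 1/(1+e^{-1.7100}) = 0.8468
P(1−P) = 0.8468 × 0.1532 = 0.1297
I = a² × P(1−P) = 1.0² × 0.1297 = 0.12970

0.1297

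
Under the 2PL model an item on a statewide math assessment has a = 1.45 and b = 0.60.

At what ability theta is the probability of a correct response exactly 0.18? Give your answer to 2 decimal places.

P(theta) = 1 / (1 + exp(−a(theta − b)))
logit = ln(0.1800/0.8200) = -1.5163
theta = b + logit/(a) = 0.60 + (-1.5163)/1.4500 = -0.4458

-0.45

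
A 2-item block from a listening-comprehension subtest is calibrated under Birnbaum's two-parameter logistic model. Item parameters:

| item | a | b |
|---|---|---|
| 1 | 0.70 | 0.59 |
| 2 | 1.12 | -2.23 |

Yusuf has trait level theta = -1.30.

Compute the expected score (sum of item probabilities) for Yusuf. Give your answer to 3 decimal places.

0.949

P(theta) = 1 / (1 + exp(−a(theta − b)))
P_1 = 1/(1+e^{1.3230}) = 0.2103
P_2 = 1/(1+e^{-1.0416}) = 0.7392
E[score] = 0.2103 + 0.7392 = 0.9495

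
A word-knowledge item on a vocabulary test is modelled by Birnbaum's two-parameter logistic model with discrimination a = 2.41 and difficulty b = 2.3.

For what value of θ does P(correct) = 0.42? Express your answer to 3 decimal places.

P(θ) = 1 / (1 + exp(−a(θ − b)))
logit = ln(0.4200/0.5800) = -0.3228
θ = b + logit/(a) = 2.3 + (-0.3228)/2.4100 = 2.1661

2.166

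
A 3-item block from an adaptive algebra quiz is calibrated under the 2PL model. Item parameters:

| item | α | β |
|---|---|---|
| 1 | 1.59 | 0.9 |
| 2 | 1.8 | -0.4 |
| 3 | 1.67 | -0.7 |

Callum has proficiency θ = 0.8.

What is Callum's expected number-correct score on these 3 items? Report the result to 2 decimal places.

P(θ) = 1 / (1 + exp(−α(θ − β)))
P_1 = 1/(1+e^{0.1590}) = 0.4603
P_2 = 1/(1+e^{-2.1600}) = 0.8966
P_3 = 1/(1+e^{-2.5050}) = 0.9245
E[score] = 0.4603 + 0.8966 + 0.9245 = 2.2814

2.28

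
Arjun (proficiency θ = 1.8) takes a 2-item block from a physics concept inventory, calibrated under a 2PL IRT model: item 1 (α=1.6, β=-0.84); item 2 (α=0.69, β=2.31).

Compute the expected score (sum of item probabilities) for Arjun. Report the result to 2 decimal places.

1.40

P(θ) = 1 / (1 + exp(−α(θ − β)))
P_1 = 1/(1+e^{-4.2240}) = 0.9856
P_2 = 1/(1+e^{0.3519}) = 0.4129
E[score] = 0.9856 + 0.4129 = 1.3985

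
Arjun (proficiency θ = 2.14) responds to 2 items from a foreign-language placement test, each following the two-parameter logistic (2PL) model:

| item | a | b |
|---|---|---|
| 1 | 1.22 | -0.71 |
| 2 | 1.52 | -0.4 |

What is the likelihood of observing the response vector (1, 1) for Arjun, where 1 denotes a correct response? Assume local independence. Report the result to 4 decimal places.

P(θ) = 1 / (1 + exp(−a(θ − b)))
P_1 = 1/(1+e^{-3.4770}) = 0.9700
P_2 = 1/(1+e^{-3.8608}) = 0.9794
L = P_1 × P_2 = 0.9700 × 0.9794 = 0.95003

0.9500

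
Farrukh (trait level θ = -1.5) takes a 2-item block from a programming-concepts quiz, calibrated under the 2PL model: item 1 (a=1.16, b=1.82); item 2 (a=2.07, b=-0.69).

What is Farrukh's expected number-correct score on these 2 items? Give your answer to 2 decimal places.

0.18

P(θ) = 1 / (1 + exp(−a(θ − b)))
P_1 = 1/(1+e^{3.8512}) = 0.0208
P_2 = 1/(1+e^{1.6767}) = 0.1575
E[score] = 0.0208 + 0.1575 = 0.1783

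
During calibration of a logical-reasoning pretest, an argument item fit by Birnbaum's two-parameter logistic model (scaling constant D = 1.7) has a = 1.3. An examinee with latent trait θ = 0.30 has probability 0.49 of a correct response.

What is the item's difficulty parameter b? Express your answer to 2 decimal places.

P(θ) = 1 / (1 + exp(−D·a(θ − b)))
logit(0.49) = ln(0.49/0.51) = -0.0400
b = θ − logit/(1.7·a) = 0.30 − (-0.0400)/2.2100 = 0.3181

0.32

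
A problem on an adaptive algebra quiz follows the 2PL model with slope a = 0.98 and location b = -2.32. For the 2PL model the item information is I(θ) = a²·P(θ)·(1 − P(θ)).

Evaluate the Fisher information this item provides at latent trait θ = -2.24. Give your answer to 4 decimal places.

0.2397

P = 1/(1+e^{-0.0784}) = 0.5196
P(1−P) = 0.5196 × 0.4804 = 0.2496
I = a² × P(1−P) = 0.98² × 0.2496 = 0.23973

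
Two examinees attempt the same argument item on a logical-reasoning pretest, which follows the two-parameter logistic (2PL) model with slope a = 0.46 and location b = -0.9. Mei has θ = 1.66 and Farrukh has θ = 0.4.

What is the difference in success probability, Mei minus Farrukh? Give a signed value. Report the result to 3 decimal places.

P(θ) = 1 / (1 + exp(−a(θ − b)))
P(Mei) = 0.7645  [exponent 1.1776]
P(Farrukh) = 0.6452  [exponent 0.5980]
Difference = 0.7645 − 0.6452 = 0.1193

0.119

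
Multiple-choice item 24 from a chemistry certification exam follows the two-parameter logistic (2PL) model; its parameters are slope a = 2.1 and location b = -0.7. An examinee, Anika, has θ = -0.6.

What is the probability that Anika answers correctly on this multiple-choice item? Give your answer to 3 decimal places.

0.552

P(θ) = 1 / (1 + exp(−a(θ − b)))
Exponent: 2.1 × (-0.6 − (-0.7)) = 0.2100
1/(1 + e^{-0.2100}) = 0.5523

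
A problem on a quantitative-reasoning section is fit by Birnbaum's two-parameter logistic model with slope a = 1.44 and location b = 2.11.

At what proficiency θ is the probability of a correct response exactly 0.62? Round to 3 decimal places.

2.450

P(θ) = 1 / (1 + exp(−a(θ − b)))
logit = ln(0.6200/0.3800) = 0.4895
θ = b + logit/(a) = 2.11 + 0.4895/1.4400 = 2.4500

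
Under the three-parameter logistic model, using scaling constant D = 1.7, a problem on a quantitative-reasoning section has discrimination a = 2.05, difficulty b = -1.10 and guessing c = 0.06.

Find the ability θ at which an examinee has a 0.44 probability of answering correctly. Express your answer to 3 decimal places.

-1.211

P(θ) = c + (1 − c) · 1 / (1 + exp(−D·a(θ − b)))
Remove guessing floor: (0.44 − 0.06)/(1 − 0.06) = 0.4043
logit = ln(0.4043/0.5957) = -0.3878
θ = b + logit/(1.7·a) = -1.10 + (-0.3878)/3.4850 = -1.2113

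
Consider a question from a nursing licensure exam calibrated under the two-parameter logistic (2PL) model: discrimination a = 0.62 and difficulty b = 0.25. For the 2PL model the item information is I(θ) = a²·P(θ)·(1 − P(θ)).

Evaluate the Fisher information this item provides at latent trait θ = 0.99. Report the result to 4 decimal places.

0.0912

P = 1/(1+e^{-0.4588}) = 0.6127
P(1−P) = 0.6127 × 0.3873 = 0.2373
I = a² × P(1−P) = 0.62² × 0.2373 = 0.09122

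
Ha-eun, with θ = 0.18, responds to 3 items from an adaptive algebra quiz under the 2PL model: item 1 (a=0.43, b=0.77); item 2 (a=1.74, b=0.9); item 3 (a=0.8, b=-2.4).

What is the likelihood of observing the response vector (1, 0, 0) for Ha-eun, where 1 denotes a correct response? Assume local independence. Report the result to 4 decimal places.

0.0383

P(θ) = 1 / (1 + exp(−a(θ − b)))
P_1 = 1/(1+e^{0.2537}) = 0.4369
P_2 = 1/(1+e^{1.2528}) = 0.2222
P_3 = 1/(1+e^{-2.0640}) = 0.8874
L = P_1 × (1−P_2) × (1−P_3) = 0.4369 × 0.7778 × 0.1126 = 0.03828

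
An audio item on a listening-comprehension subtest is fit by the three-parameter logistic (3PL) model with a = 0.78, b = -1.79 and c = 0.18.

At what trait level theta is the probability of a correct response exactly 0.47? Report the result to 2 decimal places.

-2.56

P(theta) = c + (1 − c) · 1 / (1 + exp(−a(theta − b)))
Remove guessing floor: (0.47 − 0.18)/(1 − 0.18) = 0.3537
logit = ln(0.3537/0.6463) = -0.6030
theta = b + logit/(a) = -1.79 + (-0.6030)/0.7800 = -2.5631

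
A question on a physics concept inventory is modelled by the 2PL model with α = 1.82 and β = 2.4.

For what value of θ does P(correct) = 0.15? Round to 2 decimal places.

1.45

P(θ) = 1 / (1 + exp(−α(θ − β)))
logit = ln(0.1500/0.8500) = -1.7346
θ = β + logit/(α) = 2.4 + (-1.7346)/1.8200 = 1.4469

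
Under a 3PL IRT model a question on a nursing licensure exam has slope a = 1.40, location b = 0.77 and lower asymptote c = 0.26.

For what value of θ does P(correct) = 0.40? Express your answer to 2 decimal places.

P(θ) = c + (1 − c) · 1 / (1 + exp(−a(θ − b)))
Remove guessing floor: (0.40 − 0.26)/(1 − 0.26) = 0.1892
logit = ln(0.1892/0.8108) = -1.4553
θ = b + logit/(a) = 0.77 + (-1.4553)/1.4000 = -0.2695

-0.27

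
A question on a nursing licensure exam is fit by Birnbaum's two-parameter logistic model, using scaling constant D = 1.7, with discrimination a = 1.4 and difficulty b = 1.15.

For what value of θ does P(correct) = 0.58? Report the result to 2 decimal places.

P(θ) = 1 / (1 + exp(−D·a(θ − b)))
logit = ln(0.5800/0.4200) = 0.3228
θ = b + logit/(1.7·a) = 1.15 + 0.3228/2.3800 = 1.2856

1.29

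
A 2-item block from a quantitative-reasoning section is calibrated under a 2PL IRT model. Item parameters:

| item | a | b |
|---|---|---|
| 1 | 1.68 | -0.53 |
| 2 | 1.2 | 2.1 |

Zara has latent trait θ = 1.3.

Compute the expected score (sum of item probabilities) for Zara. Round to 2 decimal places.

1.23

P(θ) = 1 / (1 + exp(−a(θ − b)))
P_1 = 1/(1+e^{-3.0744}) = 0.9558
P_2 = 1/(1+e^{0.9600}) = 0.2769
E[score] = 0.9558 + 0.2769 = 1.2327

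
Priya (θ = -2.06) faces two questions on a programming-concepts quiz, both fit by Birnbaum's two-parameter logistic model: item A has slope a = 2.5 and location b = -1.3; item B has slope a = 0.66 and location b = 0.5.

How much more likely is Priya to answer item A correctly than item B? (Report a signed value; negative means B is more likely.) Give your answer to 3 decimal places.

P(θ) = 1 / (1 + exp(−a(θ − b)))
P_A = 0.1301
P_B = 0.1558
P_A − P_B = -0.0257

-0.026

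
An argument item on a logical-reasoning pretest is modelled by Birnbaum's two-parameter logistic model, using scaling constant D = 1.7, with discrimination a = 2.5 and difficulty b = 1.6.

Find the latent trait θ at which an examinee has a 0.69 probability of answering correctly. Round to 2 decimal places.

1.79

P(θ) = 1 / (1 + exp(−D·a(θ − b)))
logit = ln(0.6900/0.3100) = 0.8001
θ = b + logit/(1.7·a) = 1.6 + 0.8001/4.2500 = 1.7883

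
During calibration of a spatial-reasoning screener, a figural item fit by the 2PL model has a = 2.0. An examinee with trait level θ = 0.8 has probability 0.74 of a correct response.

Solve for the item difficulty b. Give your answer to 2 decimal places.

P(θ) = 1 / (1 + exp(−a(θ − b)))
logit(0.74) = ln(0.74/0.26) = 1.0460
b = θ − logit/(a) = 0.8 − 1.0460/2.0000 = 0.2770

0.28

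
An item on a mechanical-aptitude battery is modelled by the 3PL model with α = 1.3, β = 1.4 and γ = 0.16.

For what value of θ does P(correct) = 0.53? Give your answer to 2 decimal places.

1.22

P(θ) = γ + (1 − γ) · 1 / (1 + exp(−α(θ − β)))
Remove guessing floor: (0.53 − 0.16)/(1 − 0.16) = 0.4405
logit = ln(0.4405/0.5595) = -0.2392
θ = β + logit/(α) = 1.4 + (-0.2392)/1.3000 = 1.2160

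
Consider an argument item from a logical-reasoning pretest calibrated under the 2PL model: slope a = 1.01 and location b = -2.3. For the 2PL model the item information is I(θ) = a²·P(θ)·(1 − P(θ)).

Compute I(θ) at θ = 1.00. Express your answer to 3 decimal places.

P = 1/(1+e^{-3.3330}) = 0.9655
P(1−P) = 0.9655 × 0.0345 = 0.0333
I = a² × P(1−P) = 1.01² × 0.0333 = 0.03394

0.034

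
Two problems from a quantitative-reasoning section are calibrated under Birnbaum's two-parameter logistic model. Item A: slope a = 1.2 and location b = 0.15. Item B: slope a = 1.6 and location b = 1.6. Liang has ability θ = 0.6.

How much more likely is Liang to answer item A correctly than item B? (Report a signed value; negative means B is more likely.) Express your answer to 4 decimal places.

0.4638

P(θ) = 1 / (1 + exp(−a(θ − b)))
P_A = 0.6318
P_B = 0.1680
P_A − P_B = 0.4638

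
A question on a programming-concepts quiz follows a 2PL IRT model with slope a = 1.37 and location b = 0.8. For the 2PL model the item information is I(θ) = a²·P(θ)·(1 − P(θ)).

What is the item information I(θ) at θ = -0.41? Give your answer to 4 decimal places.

P = 1/(1+e^{1.6577}) = 0.1601
P(1−P) = 0.1601 × 0.8399 = 0.1344
I = a² × P(1−P) = 1.37² × 0.1344 = 0.25235

0.2523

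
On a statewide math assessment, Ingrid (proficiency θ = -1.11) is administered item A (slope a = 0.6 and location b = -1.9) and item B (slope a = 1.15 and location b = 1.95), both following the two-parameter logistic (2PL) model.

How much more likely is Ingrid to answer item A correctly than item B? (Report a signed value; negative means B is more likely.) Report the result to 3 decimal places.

P(θ) = 1 / (1 + exp(−a(θ − b)))
P_A = 0.6163
P_B = 0.0288
P_A − P_B = 0.5876

0.588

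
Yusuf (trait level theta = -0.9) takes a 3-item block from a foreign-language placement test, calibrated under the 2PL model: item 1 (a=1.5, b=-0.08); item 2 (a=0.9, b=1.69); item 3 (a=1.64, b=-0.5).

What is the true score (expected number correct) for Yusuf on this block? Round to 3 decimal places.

0.656

P(theta) = 1 / (1 + exp(−a(theta − b)))
P_1 = 1/(1+e^{1.2300}) = 0.2262
P_2 = 1/(1+e^{2.3310}) = 0.0886
P_3 = 1/(1+e^{0.6560}) = 0.3416
E[score] = 0.2262 + 0.0886 + 0.3416 = 0.6564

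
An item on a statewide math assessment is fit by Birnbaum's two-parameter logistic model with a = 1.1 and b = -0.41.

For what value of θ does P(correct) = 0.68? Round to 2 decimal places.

P(θ) = 1 / (1 + exp(−a(θ − b)))
logit = ln(0.6800/0.3200) = 0.7538
θ = b + logit/(a) = -0.41 + 0.7538/1.1000 = 0.2752

0.28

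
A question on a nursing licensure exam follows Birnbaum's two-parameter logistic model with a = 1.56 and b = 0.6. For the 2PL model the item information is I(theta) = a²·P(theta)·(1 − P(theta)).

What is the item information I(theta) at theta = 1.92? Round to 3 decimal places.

0.244

P = 1/(1+e^{-2.0592}) = 0.8869
P(1−P) = 0.8869 × 0.1131 = 0.1003
I = a² × P(1−P) = 1.56² × 0.1003 = 0.24416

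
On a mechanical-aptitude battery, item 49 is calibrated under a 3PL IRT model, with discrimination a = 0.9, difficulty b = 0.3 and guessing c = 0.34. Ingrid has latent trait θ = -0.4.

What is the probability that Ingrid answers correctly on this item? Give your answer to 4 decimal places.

0.5694

P(θ) = c + (1 − c) · 1 / (1 + exp(−a(θ − b)))
Exponent: 0.9 × (-0.4 − 0.3) = -0.6300
1/(1 + e^{0.6300}) = 0.3475
P = 0.34 + 0.66 × 0.3475 = 0.5694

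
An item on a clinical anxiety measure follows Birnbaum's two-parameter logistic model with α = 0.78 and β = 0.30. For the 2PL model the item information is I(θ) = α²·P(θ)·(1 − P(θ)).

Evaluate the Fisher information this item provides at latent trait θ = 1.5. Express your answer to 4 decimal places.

0.1231

P = 1/(1+e^{-0.9360}) = 0.7183
P(1−P) = 0.7183 × 0.2817 = 0.2023
I = α² × P(1−P) = 0.78² × 0.2023 = 0.12311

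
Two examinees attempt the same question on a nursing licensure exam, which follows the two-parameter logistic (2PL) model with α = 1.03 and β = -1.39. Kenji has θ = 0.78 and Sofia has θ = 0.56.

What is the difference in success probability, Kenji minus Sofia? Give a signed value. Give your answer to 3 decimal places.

P(θ) = 1 / (1 + exp(−α(θ − β)))
P(Kenji) = 0.9034  [exponent 2.2351]
P(Sofia) = 0.8817  [exponent 2.0085]
Difference = 0.9034 − 0.8817 = 0.0217

0.022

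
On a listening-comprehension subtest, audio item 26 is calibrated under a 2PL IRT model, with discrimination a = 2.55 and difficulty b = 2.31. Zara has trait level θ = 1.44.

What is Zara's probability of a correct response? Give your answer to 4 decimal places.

0.0981

P(θ) = 1 / (1 + exp(−a(θ − b)))
Exponent: 2.55 × (1.44 − 2.31) = -2.2185
1/(1 + e^{2.2185}) = 0.0981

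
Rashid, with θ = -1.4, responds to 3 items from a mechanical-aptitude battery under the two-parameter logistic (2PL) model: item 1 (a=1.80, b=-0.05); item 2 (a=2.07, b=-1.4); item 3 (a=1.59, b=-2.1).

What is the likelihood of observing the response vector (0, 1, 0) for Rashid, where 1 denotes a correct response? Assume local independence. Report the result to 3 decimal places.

P(θ) = 1 / (1 + exp(−a(θ − b)))
P_1 = 1/(1+e^{2.4300}) = 0.0809
P_2 = 1/(1+e^{0.0000}) = 0.5000
P_3 = 1/(1+e^{-1.1130}) = 0.7527
L = (1−P_1) × P_2 × (1−P_3) = 0.9191 × 0.5000 × 0.2473 = 0.11365

0.114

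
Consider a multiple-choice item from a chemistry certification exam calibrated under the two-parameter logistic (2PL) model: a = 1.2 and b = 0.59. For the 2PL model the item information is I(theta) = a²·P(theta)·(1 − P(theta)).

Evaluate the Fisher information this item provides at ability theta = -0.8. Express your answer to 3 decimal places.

0.192

P = 1/(1+e^{1.6680}) = 0.1587
P(1−P) = 0.1587 × 0.8413 = 0.1335
I = a² × P(1−P) = 1.2² × 0.1335 = 0.19225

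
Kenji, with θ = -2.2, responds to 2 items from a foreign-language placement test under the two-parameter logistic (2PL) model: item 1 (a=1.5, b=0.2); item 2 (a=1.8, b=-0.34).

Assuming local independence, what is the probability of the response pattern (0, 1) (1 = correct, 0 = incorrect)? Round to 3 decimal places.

P(θ) = 1 / (1 + exp(−a(θ − b)))
P_1 = 1/(1+e^{3.6000}) = 0.0266
P_2 = 1/(1+e^{3.3480}) = 0.0340
L = (1−P_1) × P_2 = 0.9734 × 0.0340 = 0.03306

0.033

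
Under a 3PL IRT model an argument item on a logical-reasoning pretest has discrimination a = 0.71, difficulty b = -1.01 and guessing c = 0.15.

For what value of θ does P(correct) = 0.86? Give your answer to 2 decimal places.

1.28

P(θ) = c + (1 − c) · 1 / (1 + exp(−a(θ − b)))
Remove guessing floor: (0.86 − 0.15)/(1 − 0.15) = 0.8353
logit = ln(0.8353/0.1647) = 1.6236
θ = b + logit/(a) = -1.01 + 1.6236/0.7100 = 1.2768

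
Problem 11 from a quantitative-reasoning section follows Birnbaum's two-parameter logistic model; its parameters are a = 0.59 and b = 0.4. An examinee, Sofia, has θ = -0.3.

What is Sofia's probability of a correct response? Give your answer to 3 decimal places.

0.398

P(θ) = 1 / (1 + exp(−a(θ − b)))
Exponent: 0.59 × (-0.3 − 0.4) = -0.4130
1/(1 + e^{0.4130}) = 0.3982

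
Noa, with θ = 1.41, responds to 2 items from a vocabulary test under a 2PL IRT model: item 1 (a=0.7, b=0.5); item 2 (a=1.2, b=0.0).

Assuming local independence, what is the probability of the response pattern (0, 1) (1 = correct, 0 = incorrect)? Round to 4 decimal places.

0.2921

P(θ) = 1 / (1 + exp(−a(θ − b)))
P_1 = 1/(1+e^{-0.6370}) = 0.6541
P_2 = 1/(1+e^{-1.6920}) = 0.8445
L = (1−P_1) × P_2 = 0.3459 × 0.8445 = 0.29213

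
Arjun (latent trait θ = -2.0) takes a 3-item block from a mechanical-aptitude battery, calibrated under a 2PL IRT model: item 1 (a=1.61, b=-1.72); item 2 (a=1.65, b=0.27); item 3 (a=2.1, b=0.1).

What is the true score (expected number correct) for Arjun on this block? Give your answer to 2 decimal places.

P(θ) = 1 / (1 + exp(−a(θ − b)))
P_1 = 1/(1+e^{0.4508}) = 0.3892
P_2 = 1/(1+e^{3.7455}) = 0.0231
P_3 = 1/(1+e^{4.4100}) = 0.0120
E[score] = 0.3892 + 0.0231 + 0.0120 = 0.4243

0.42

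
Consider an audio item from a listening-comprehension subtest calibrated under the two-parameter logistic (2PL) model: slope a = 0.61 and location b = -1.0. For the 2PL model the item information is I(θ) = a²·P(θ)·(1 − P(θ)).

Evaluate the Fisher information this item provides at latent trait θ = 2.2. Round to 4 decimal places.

0.0405

P = 1/(1+e^{-1.9520}) = 0.8757
P(1−P) = 0.8757 × 0.1243 = 0.1089
I = a² × P(1−P) = 0.61² × 0.1089 = 0.04051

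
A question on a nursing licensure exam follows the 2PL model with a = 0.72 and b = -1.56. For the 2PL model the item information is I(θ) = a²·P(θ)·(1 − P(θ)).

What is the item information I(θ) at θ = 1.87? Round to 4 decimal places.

0.0373

P = 1/(1+e^{-2.4696}) = 0.9220
P(1−P) = 0.9220 × 0.0780 = 0.0719
I = a² × P(1−P) = 0.72² × 0.0719 = 0.03729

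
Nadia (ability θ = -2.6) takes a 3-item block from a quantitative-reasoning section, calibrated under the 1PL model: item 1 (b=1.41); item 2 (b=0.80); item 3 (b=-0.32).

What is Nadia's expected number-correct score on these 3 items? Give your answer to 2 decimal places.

0.14

P(θ) = 1 / (1 + exp(−(θ − b)))
P_1 = 1/(1+e^{4.0100}) = 0.0178
P_2 = 1/(1+e^{3.4000}) = 0.0323
P_3 = 1/(1+e^{2.2800}) = 0.0928
E[score] = 0.0178 + 0.0323 + 0.0928 = 0.1429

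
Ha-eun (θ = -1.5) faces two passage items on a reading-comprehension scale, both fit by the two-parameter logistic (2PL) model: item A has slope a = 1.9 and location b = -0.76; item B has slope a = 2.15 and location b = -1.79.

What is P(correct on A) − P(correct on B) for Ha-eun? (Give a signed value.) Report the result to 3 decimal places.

P(θ) = 1 / (1 + exp(−a(θ − b)))
P_A = 0.1969
P_B = 0.6510
P_A − P_B = -0.4541

-0.454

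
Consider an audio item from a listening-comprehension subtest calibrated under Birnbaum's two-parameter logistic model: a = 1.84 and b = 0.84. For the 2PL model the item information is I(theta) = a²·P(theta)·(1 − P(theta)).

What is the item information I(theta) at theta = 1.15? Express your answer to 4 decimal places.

0.7811

P = 1/(1+e^{-0.5704}) = 0.6389
P(1−P) = 0.6389 × 0.3611 = 0.2307
I = a² × P(1−P) = 1.84² × 0.2307 = 0.78112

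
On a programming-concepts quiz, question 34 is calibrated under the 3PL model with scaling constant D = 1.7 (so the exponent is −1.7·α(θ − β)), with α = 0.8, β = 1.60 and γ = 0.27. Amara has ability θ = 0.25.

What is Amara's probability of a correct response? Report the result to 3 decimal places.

0.370

P(θ) = γ + (1 − γ) · 1 / (1 + exp(−D·α(θ − β)))
Exponent: 1.7 × 0.8 × (0.25 − 1.60) = -1.8360
1/(1 + e^{1.8360}) = 0.1375
P = 0.27 + 0.73 × 0.1375 = 0.3704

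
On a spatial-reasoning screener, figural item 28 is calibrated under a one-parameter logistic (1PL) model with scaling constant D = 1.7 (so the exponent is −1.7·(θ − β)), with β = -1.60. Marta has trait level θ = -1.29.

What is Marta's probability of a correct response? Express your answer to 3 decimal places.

0.629

P(θ) = 1 / (1 + exp(−D·(θ − β)))
Exponent: 1.7 × (-1.29 − (-1.60)) = 0.5270
1/(1 + e^{-0.5270}) = 0.6288
P = 0.6288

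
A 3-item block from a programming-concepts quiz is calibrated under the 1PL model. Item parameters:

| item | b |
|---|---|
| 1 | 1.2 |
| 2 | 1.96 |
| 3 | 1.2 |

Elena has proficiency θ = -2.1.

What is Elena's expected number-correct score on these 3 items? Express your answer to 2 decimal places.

0.09

P(θ) = 1 / (1 + exp(−(θ − b)))
P_1 = 1/(1+e^{3.3000}) = 0.0356
P_2 = 1/(1+e^{4.0600}) = 0.0170
P_3 = 1/(1+e^{3.3000}) = 0.0356
E[score] = 0.0356 + 0.0170 + 0.0356 = 0.0881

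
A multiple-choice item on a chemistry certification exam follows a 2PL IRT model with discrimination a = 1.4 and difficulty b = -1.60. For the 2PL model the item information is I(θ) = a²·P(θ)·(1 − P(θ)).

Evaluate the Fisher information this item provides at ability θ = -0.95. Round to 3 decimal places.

0.401

P = 1/(1+e^{-0.9100}) = 0.7130
P(1−P) = 0.7130 × 0.2870 = 0.2046
I = a² × P(1−P) = 1.4² × 0.2046 = 0.40108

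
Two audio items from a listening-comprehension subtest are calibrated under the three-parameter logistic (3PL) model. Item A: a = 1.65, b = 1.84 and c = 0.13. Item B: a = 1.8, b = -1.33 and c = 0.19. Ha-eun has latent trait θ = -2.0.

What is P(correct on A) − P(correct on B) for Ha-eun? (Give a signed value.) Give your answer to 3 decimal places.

P(θ) = c + (1 − c) · 1 / (1 + exp(−a(θ − b)))
P_A = 0.1315
P_B = 0.3766
P_A − P_B = -0.2451

-0.245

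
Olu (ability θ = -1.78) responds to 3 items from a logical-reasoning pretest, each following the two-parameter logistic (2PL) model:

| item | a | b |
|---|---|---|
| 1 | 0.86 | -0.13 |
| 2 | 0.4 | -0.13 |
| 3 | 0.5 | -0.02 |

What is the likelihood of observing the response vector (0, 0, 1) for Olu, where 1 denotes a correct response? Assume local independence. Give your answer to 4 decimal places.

0.1556

P(θ) = 1 / (1 + exp(−a(θ − b)))
P_1 = 1/(1+e^{1.4190}) = 0.1948
P_2 = 1/(1+e^{0.6600}) = 0.3407
P_3 = 1/(1+e^{0.8800}) = 0.2932
L = (1−P_1) × (1−P_2) × P_3 = 0.8052 × 0.6593 × 0.2932 = 0.15563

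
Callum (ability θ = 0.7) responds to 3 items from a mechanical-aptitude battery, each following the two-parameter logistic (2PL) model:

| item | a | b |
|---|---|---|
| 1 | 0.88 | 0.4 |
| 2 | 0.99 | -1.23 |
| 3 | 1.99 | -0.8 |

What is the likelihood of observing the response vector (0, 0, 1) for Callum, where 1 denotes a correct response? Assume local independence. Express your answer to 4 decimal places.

0.0533

P(θ) = 1 / (1 + exp(−a(θ − b)))
P_1 = 1/(1+e^{-0.2640}) = 0.5656
P_2 = 1/(1+e^{-1.9107}) = 0.8711
P_3 = 1/(1+e^{-2.9850}) = 0.9519
L = (1−P_1) × (1−P_2) × P_3 = 0.4344 × 0.1289 × 0.9519 = 0.05330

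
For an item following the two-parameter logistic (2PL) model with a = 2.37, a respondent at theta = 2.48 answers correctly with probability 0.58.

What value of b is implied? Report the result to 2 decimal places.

P(theta) = 1 / (1 + exp(−a(theta − b)))
logit(0.58) = ln(0.58/0.42) = 0.3228
b = theta − logit/(a) = 2.48 − 0.3228/2.3700 = 2.3438

2.34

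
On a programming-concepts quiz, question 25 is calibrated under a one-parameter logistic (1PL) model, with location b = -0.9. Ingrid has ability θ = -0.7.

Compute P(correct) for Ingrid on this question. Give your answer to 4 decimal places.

P(θ) = 1 / (1 + exp(−(θ − b)))
Exponent: (-0.7 − (-0.9)) = 0.2000
1/(1 + e^{-0.2000}) = 0.5498
P = 0.5498

0.5498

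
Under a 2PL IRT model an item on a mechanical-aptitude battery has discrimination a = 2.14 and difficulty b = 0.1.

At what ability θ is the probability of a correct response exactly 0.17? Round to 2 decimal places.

-0.64

P(θ) = 1 / (1 + exp(−a(θ − b)))
logit = ln(0.1700/0.8300) = -1.5856
θ = b + logit/(a) = 0.1 + (-1.5856)/2.1400 = -0.6409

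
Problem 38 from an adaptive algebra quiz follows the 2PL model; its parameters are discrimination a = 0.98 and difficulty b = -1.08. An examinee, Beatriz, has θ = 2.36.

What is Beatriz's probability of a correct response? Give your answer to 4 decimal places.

P(θ) = 1 / (1 + exp(−a(θ − b)))
Exponent: 0.98 × (2.36 − (-1.08)) = 3.3712
1/(1 + e^{-3.3712}) = 0.9668

0.9668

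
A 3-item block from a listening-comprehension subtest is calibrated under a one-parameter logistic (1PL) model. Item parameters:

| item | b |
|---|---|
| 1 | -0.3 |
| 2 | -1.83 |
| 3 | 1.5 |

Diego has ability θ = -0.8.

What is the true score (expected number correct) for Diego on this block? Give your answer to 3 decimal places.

P(θ) = 1 / (1 + exp(−(θ − b)))
P_1 = 1/(1+e^{0.5000}) = 0.3775
P_2 = 1/(1+e^{-1.0300}) = 0.7369
P_3 = 1/(1+e^{2.3000}) = 0.0911
E[score] = 0.3775 + 0.7369 + 0.0911 = 1.2056

1.206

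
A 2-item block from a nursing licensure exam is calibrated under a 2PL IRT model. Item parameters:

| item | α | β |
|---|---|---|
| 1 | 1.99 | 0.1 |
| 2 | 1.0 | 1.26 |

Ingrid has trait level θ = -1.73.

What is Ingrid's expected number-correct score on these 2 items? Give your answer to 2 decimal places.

0.07

P(θ) = 1 / (1 + exp(−α(θ − β)))
P_1 = 1/(1+e^{3.6417}) = 0.0255
P_2 = 1/(1+e^{2.9900}) = 0.0479
E[score] = 0.0255 + 0.0479 = 0.0734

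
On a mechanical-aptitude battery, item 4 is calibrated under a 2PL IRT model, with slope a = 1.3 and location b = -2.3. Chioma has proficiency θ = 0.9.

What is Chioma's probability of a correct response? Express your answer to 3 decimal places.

P(θ) = 1 / (1 + exp(−a(θ − b)))
Exponent: 1.3 × (0.9 − (-2.3)) = 4.1600
1/(1 + e^{-4.1600}) = 0.9846

0.985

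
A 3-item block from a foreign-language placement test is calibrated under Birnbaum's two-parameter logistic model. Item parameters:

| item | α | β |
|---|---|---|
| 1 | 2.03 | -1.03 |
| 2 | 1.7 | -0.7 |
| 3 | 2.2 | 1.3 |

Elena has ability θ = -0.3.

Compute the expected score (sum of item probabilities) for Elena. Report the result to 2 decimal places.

1.51

P(θ) = 1 / (1 + exp(−α(θ − β)))
P_1 = 1/(1+e^{-1.4819}) = 0.8149
P_2 = 1/(1+e^{-0.6800}) = 0.6637
P_3 = 1/(1+e^{3.5200}) = 0.0287
E[score] = 0.8149 + 0.6637 + 0.0287 = 1.5073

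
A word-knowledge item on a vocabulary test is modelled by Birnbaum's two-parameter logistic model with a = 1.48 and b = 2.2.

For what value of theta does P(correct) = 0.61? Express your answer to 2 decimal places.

P(theta) = 1 / (1 + exp(−a(theta − b)))
logit = ln(0.6100/0.3900) = 0.4473
theta = b + logit/(a) = 2.2 + 0.4473/1.4800 = 2.5022

2.50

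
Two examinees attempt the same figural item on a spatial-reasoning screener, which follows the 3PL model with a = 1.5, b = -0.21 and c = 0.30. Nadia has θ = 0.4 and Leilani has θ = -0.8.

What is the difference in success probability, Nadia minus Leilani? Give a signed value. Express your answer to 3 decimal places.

0.295

P(θ) = c + (1 − c) · 1 / (1 + exp(−a(θ − b)))
P(Nadia) = 0.7998  [exponent 0.9150]
P(Leilani) = 0.5045  [exponent -0.8850]
Difference = 0.7998 − 0.5045 = 0.2953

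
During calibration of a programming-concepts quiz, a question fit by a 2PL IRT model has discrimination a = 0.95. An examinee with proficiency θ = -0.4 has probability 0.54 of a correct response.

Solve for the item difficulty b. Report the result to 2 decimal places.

-0.57

P(θ) = 1 / (1 + exp(−a(θ − b)))
logit(0.54) = ln(0.54/0.46) = 0.1603
b = θ − logit/(a) = -0.4 − 0.1603/0.9500 = -0.5688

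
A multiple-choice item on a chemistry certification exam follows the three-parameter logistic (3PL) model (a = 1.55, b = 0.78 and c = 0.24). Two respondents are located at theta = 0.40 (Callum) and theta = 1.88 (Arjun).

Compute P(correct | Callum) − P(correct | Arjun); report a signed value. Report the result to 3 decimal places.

P(theta) = c + (1 − c) · 1 / (1 + exp(−a(theta − b)))
P(Callum) = 0.5112  [exponent -0.5890]
P(Arjun) = 0.8831  [exponent 1.7050]
Difference = 0.5112 − 0.8831 = -0.3719

-0.372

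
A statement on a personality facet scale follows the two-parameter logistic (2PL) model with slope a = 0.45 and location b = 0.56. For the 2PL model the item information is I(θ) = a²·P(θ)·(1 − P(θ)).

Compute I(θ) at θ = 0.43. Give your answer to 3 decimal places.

P = 1/(1+e^{0.0585}) = 0.4854
P(1−P) = 0.4854 × 0.5146 = 0.2498
I = a² × P(1−P) = 0.45² × 0.2498 = 0.05058

0.051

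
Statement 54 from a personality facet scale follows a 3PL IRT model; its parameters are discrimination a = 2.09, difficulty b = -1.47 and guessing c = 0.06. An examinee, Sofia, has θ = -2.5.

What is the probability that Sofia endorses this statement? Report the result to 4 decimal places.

P(θ) = c + (1 − c) · 1 / (1 + exp(−a(θ − b)))
Exponent: 2.09 × (-2.5 − (-1.47)) = -2.1527
1/(1 + e^{2.1527}) = 0.1041
P = 0.06 + 0.94 × 0.1041 = 0.1578

0.1578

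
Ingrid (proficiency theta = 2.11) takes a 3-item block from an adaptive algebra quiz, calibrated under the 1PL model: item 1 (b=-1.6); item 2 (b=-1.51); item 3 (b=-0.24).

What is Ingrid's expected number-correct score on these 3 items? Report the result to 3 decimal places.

P(theta) = 1 / (1 + exp(−(theta − b)))
P_1 = 1/(1+e^{-3.7100}) = 0.9761
P_2 = 1/(1+e^{-3.6200}) = 0.9739
P_3 = 1/(1+e^{-2.3500}) = 0.9129
E[score] = 0.9761 + 0.9739 + 0.9129 = 2.8630

2.863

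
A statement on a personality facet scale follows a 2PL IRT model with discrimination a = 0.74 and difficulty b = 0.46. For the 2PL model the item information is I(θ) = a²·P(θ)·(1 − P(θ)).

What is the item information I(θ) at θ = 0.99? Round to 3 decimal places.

P = 1/(1+e^{-0.3922}) = 0.5968
P(1−P) = 0.5968 × 0.4032 = 0.2406
I = a² × P(1−P) = 0.74² × 0.2406 = 0.13177

0.132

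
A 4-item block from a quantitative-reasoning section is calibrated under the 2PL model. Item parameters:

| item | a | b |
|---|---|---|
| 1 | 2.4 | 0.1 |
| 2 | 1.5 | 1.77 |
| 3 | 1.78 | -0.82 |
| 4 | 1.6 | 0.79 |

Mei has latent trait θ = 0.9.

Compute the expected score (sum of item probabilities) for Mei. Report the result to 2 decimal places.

P(θ) = 1 / (1 + exp(−a(θ − b)))
P_1 = 1/(1+e^{-1.9200}) = 0.8721
P_2 = 1/(1+e^{1.3050}) = 0.2133
P_3 = 1/(1+e^{-3.0616}) = 0.9553
P_4 = 1/(1+e^{-0.1760}) = 0.5439
E[score] = 0.8721 + 0.2133 + 0.9553 + 0.5439 = 2.5846

2.58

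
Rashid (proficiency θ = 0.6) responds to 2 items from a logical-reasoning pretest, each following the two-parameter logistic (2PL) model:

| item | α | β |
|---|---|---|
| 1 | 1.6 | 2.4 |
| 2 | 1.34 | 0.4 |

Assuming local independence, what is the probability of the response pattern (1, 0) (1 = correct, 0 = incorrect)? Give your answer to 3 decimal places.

0.023

P(θ) = 1 / (1 + exp(−α(θ − β)))
P_1 = 1/(1+e^{2.8800}) = 0.0532
P_2 = 1/(1+e^{-0.2680}) = 0.5666
L = P_1 × (1−P_2) = 0.0532 × 0.4334 = 0.02304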